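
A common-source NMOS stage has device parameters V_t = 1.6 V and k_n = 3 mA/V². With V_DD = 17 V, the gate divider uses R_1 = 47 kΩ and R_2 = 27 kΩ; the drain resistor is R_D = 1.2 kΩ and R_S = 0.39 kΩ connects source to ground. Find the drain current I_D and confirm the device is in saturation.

I_D ≈ 6.5 mA

V_G = V_DD·R_2/(R_1+R_2) = 17×27/74 = 6.2 V.
Assume saturation: I_D = (k_n/2)(V_GS − V_t)² with V_GS = V_G − I_D·R_S = 6.2 − 0.39·I_D.
Substituting gives 0.228·I_D² − 6.39·I_D + 31.8 = 0, with roots I_D = 6.47 or 21.5 mA.
The root I_D = 21.5 mA gives V_GS = -2.19 V ≤ V_t, so take I_D = 6.47 mA.
Then V_GS = 3.68 V and V_DS = V_DD − I_D(R_D+R_S) = 17 − 6.47×1.59 = 6.71 V.
Saturation requires V_DS ≥ V_GS − V_t = 2.08 V; 6.71 ≥ 2.08 ✓.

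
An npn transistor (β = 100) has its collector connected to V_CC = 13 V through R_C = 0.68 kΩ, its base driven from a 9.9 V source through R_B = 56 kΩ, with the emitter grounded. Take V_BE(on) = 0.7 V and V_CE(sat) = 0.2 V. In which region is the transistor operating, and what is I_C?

active; I_C ≈ 16 mA

Assume active. Base-emitter loop: I_B = (V_BB − V_BE)/R_B = (9.9 − 0.7)/56 = 0.164 mA.
I_C = β·I_B = 100×0.164 = 16.4 mA.
V_CE = V_CC − I_C·R_C = 13 − 16.4×0.68 = 1.83 V > V_CE(sat), so the active-region assumption holds.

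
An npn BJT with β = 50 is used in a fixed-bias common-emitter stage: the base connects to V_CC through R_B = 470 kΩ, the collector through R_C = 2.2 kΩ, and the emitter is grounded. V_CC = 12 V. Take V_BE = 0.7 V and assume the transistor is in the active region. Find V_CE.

V_CE ≈ 9.4 V

Base loop: V_CC = I_B·R_B + V_BE, so I_B = (12 − 0.7)/470 kΩ = 0.024 mA.
In the active region I_C = β·I_B = 50 × 0.024 = 1.2 mA.
Collector loop: V_CE = V_CC − I_C·R_C = 12 − 1.2×2.2 = 9.36 V.
Since V_CE = 9.36 V > V_CE(sat) ≈ 0.2 V, the transistor is in the active region as assumed.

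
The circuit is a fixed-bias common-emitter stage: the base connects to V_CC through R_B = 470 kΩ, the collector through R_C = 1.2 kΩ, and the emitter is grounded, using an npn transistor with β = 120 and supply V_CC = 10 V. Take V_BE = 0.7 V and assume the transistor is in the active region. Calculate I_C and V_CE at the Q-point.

I_C ≈ 2.4 mA, V_CE ≈ 7.2 V

Base loop: V_CC = I_B·R_B + V_BE, so I_B = (10 − 0.7)/470 kΩ = 0.0198 mA.
In the active region I_C = β·I_B = 120 × 0.0198 = 2.37 mA.
Collector loop: V_CE = V_CC − I_C·R_C = 10 − 2.37×1.2 = 7.15 V.
Since V_CE = 7.15 V > V_CE(sat) ≈ 0.2 V, the transistor is in the active region as assumed.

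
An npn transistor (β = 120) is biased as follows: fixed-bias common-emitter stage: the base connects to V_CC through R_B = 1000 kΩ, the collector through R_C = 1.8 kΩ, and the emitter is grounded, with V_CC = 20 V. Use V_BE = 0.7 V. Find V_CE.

Base loop: V_CC = I_B·R_B + V_BE, so I_B = (20 − 0.7)/1000 kΩ = 0.0193 mA.
In the active region I_C = β·I_B = 120 × 0.0193 = 2.32 mA.
Collector loop: V_CE = V_CC − I_C·R_C = 20 − 2.32×1.8 = 15.8 V.
Since V_CE = 15.8 V > V_CE(sat) ≈ 0.2 V, the transistor is in the active region as assumed.

V_CE ≈ 16 V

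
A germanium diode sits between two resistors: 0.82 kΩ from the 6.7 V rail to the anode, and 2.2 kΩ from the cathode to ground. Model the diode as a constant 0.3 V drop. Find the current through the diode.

I ≈ 2.1 mA

The two resistors are in series with the diode, so KVL gives 6.7 = I·0.82 + 0.3 + I·2.2.
I = (6.7 − 0.3) / (0.82 + 2.2) kΩ = 6.4 / 3.02 = 2.12 mA.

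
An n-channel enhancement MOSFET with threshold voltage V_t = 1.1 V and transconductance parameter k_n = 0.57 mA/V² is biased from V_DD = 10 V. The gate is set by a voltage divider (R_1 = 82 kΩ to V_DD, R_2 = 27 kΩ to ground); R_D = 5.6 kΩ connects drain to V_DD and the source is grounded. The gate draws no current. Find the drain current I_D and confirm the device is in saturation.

V_G = V_DD·R_2/(R_1+R_2) = 10×27/109 = 2.48 V. With the source grounded, V_GS = V_G = 2.48 V.
Assume saturation: I_D = (k_n/2)(V_GS − V_t)² = (0.57/2)×(2.48 − 1.1)² = 0.285×1.38² = 0.54 mA.
V_DS = V_DD − I_D·R_D = 10 − 0.54×5.6 = 6.97 V.
Saturation requires V_DS ≥ V_GS − V_t = 1.38 V; 6.97 ≥ 1.38 ✓.

I_D ≈ 0.54 mA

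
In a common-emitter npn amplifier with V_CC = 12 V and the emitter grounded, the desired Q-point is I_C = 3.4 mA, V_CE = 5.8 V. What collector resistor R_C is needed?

R_C ≈ 1.8 kΩ

Collector loop: V_CC = I_C·R_C + V_CE.
R_C = (V_CC − V_CE)/I_C = (12 − 5.8)/3.4 = 1.82 kΩ.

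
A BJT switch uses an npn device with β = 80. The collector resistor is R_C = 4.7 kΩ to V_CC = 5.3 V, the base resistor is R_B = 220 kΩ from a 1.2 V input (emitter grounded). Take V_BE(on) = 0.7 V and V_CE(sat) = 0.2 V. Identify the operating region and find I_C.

Assume active. Base-emitter loop: I_B = (V_BB − V_BE)/R_B = (1.2 − 0.7)/220 = 0.00227 mA.
I_C = β·I_B = 80×0.00227 = 0.182 mA.
V_CE = V_CC − I_C·R_C = 5.3 − 0.182×4.7 = 4.45 V > V_CE(sat), so the active-region assumption holds.

active; I_C ≈ 0.18 mA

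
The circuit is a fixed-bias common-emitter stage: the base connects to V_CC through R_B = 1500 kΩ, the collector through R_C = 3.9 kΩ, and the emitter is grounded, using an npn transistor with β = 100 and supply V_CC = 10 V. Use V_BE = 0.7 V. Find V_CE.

V_CE ≈ 7.6 V

Base loop: V_CC = I_B·R_B + V_BE, so I_B = (10 − 0.7)/1500 kΩ = 0.0062 mA.
In the active region I_C = β·I_B = 100 × 0.0062 = 0.62 mA.
Collector loop: V_CE = V_CC − I_C·R_C = 10 − 0.62×3.9 = 7.58 V.
Since V_CE = 7.58 V > V_CE(sat) ≈ 0.2 V, the transistor is in the active region as assumed.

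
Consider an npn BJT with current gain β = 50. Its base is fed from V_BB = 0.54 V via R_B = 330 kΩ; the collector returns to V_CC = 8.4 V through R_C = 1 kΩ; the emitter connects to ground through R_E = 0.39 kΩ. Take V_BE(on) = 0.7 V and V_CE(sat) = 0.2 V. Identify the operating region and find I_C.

cutoff; I_C ≈ 0

V_BB = 0.54 V ≤ V_BE(on) = 0.7 V, so the base-emitter junction is not forward biased.
The transistor is in cutoff: I_B = I_C = 0.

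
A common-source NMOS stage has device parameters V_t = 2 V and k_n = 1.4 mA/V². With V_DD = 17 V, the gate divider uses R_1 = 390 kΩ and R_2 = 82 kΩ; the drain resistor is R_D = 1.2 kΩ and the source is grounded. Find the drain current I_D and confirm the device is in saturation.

I_D ≈ 0.64 mA

V_G = V_DD·R_2/(R_1+R_2) = 17×82/472 = 2.95 V. With the source grounded, V_GS = V_G = 2.95 V.
Assume saturation: I_D = (k_n/2)(V_GS − V_t)² = (1.4/2)×(2.95 − 2)² = 0.7×0.953² = 0.636 mA.
V_DS = V_DD − I_D·R_D = 17 − 0.636×1.2 = 16.2 V.
Saturation requires V_DS ≥ V_GS − V_t = 0.953 V; 16.2 ≥ 0.953 ✓.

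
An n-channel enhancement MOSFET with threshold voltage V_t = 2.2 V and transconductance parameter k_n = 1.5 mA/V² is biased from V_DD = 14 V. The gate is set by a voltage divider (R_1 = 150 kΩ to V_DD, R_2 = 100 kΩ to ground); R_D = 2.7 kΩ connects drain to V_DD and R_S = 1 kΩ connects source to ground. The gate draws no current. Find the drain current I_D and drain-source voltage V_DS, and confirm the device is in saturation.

I_D ≈ 1.8 mA, V_DS ≈ 7.2 V

V_G = V_DD·R_2/(R_1+R_2) = 14×100/250 = 5.6 V.
Assume saturation: I_D = (k_n/2)(V_GS − V_t)² with V_GS = V_G − I_D·R_S = 5.6 − 1·I_D.
Substituting gives 0.75·I_D² − 6.1·I_D + 8.67 = 0, with roots I_D = 1.84 or 6.3 mA.
The root I_D = 6.3 mA gives V_GS = -0.698 V ≤ V_t, so take I_D = 1.84 mA.
Then V_GS = 3.76 V and V_DS = V_DD − I_D(R_D+R_S) = 14 − 1.84×3.7 = 7.21 V.
Saturation requires V_DS ≥ V_GS − V_t = 1.56 V; 7.21 ≥ 1.56 ✓.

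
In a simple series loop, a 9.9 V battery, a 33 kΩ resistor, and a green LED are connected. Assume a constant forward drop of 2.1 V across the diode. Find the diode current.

KVL around the loop: 9.9 = V_D + I·R = 2.1 + I × 33 kΩ.
So I = (9.9 − 2.1) / 33 kΩ = 7.8 / 33 = 0.236 mA.

I ≈ 0.24 mA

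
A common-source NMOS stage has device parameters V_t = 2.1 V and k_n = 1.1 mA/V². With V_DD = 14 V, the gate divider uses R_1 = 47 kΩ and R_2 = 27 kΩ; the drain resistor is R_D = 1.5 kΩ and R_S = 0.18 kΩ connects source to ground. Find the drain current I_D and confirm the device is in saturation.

V_G = V_DD·R_2/(R_1+R_2) = 14×27/74 = 5.11 V.
Assume saturation: I_D = (k_n/2)(V_GS − V_t)² with V_GS = V_G − I_D·R_S = 5.11 − 0.18·I_D.
Substituting gives 0.0178·I_D² − 1.6·I_D + 4.98 = 0, with roots I_D = 3.24 or 86.3 mA.
The root I_D = 86.3 mA gives V_GS = -10.4 V ≤ V_t, so take I_D = 3.24 mA.
Then V_GS = 4.53 V and V_DS = V_DD − I_D(R_D+R_S) = 14 − 3.24×1.68 = 8.56 V.
Saturation requires V_DS ≥ V_GS − V_t = 2.43 V; 8.56 ≥ 2.43 ✓.

I_D ≈ 3.2 mA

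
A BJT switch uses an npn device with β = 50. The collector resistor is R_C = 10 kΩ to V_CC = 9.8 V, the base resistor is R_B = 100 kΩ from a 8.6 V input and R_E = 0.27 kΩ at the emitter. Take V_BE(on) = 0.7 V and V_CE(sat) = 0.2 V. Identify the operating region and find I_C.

saturation; I_C ≈ 0.93 mA

Assume active: I_B = (8.6 − 0.7)/(100 + 51×0.27) = 0.0694 mA, I_C = β·I_B = 3.47 mA.
Then V_CE = 9.8 − 3.47×10 − 3.54×0.27 = -25.9 V < 0.2 V — the active assumption fails.
Re-solve with V_CE = 0.2 V. KCL at the emitter: V_E/R_E = (V_BB−0.7−V_E)/R_B + (V_CC−0.2−V_E)/R_C, giving V_E = 0.272 V.
I_C = (V_CC − 0.2 − V_E)/R_C = (9.6 − 0.272)/10 = 0.933 mA.
Check: I_B = (7.9 − 0.272)/100 = 0.0763 mA, and β·I_B = 3.81 mA > I_C, confirming saturation.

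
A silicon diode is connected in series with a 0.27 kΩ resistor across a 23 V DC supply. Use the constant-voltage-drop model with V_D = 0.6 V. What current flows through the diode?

KVL around the loop: 23 = V_D + I·R = 0.6 + I × 0.27 kΩ.
So I = (23 − 0.6) / 0.27 kΩ = 22.4 / 0.27 = 83 mA.

I ≈ 83 mA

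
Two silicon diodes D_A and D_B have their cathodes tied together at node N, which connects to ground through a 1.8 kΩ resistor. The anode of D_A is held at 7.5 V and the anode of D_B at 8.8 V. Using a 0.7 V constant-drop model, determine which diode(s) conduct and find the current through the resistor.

Assume both conduct. Then node N would need to be at both 7.5−0.7 = 6.8 V and 8.8−0.7 = 8.1 V, which is impossible.
Assume only D_B conducts: V_N = 8.8 − 0.7 = 8.1 V, so I_R = 8.1/1.8 = 4.5 mA.
Check D_A: its anode-to-cathode voltage is 7.5 − 8.1 = -0.6 V < 0.7 V, so it is off. The assumption is consistent.

Only D_B conducts; I_R ≈ 4.5 mA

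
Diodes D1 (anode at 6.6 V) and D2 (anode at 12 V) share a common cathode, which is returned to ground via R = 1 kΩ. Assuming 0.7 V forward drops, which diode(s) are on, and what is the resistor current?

Assume both conduct. Then node N would need to be at both 6.6−0.7 = 5.9 V and 12−0.7 = 11.3 V, which is impossible.
Assume only D2 conducts: V_N = 12 − 0.7 = 11.3 V, so I_R = 11.3/1 = 11.3 mA.
Check D1: its anode-to-cathode voltage is 6.6 − 11.3 = -4.7 V < 0.7 V, so it is off. The assumption is consistent.

Only D2 conducts; I_R ≈ 11 mA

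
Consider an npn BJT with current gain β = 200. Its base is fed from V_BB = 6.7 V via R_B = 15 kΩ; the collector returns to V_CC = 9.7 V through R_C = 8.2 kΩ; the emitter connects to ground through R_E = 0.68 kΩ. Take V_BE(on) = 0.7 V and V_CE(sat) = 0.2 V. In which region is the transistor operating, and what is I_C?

saturation; I_C ≈ 1 mA

Assume active: I_B = (6.7 − 0.7)/(15 + 201×0.68) = 0.0396 mA, I_C = β·I_B = 7.91 mA.
Then V_CE = 9.7 − 7.91×8.2 − 7.95×0.68 = -60.6 V < 0.2 V — the active assumption fails.
Re-solve with V_CE = 0.2 V. KCL at the emitter: V_E/R_E = (V_BB−0.7−V_E)/R_B + (V_CC−0.2−V_E)/R_C, giving V_E = 0.939 V.
I_C = (V_CC − 0.2 − V_E)/R_C = (9.5 − 0.939)/8.2 = 1.04 mA.
Check: I_B = (6 − 0.939)/15 = 0.337 mA, and β·I_B = 67.5 mA > I_C, confirming saturation.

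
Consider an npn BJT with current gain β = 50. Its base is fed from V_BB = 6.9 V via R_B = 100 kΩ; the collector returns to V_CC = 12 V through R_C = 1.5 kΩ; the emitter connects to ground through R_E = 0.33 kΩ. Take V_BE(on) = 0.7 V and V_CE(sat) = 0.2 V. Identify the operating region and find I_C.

Assume active. Base-emitter loop: I_B = (V_BB − V_BE)/(R_B + (β+1)R_E) = (6.9 − 0.7)/(100 + 51×0.33) = 0.0531 mA.
I_C = β·I_B = 50×0.0531 = 2.65 mA.
V_CE = V_CC − I_C·R_C − I_E·R_E = 12 − 2.65×1.5 − 2.71×0.33 = 7.13 V > V_CE(sat), so the active-region assumption holds.

active; I_C ≈ 2.7 mA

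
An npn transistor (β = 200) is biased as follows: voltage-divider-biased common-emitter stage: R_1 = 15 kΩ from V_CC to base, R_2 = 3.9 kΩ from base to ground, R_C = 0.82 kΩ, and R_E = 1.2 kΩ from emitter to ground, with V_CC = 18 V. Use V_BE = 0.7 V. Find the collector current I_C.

Thevenize the base divider: V_Th = V_CC·R_2/(R_1+R_2) = 18×3.9/18.9 = 3.71 V, R_Th = R_1‖R_2 = 3.1 kΩ.
Base-emitter loop: V_Th = I_B·R_Th + V_BE + (β+1)I_B·R_E, so I_B = (3.71 − 0.7) / (3.1 + 201×1.2) = 0.0123 mA.
I_C = β·I_B = 200×0.0123 = 2.47 mA, and I_E = (β+1)I_B = 2.48 mA.
V_CE = V_CC − I_C·R_C − I_E·R_E = 18 − 2.47×0.82 − 2.48×1.2 = 13 V.
V_CE = 13 V > 0.2 V confirms active-region operation.

I_C ≈ 2.5 mA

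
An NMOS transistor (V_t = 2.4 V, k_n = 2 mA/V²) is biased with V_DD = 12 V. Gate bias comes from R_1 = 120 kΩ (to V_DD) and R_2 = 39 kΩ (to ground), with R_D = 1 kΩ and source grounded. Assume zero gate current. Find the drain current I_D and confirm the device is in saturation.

I_D ≈ 0.3 mA

V_G = V_DD·R_2/(R_1+R_2) = 12×39/159 = 2.94 V. With the source grounded, V_GS = V_G = 2.94 V.
Assume saturation: I_D = (k_n/2)(V_GS − V_t)² = (2/2)×(2.94 − 2.4)² = 1×0.543² = 0.295 mA.
V_DS = V_DD − I_D·R_D = 12 − 0.295×1 = 11.7 V.
Saturation requires V_DS ≥ V_GS − V_t = 0.543 V; 11.7 ≥ 0.543 ✓.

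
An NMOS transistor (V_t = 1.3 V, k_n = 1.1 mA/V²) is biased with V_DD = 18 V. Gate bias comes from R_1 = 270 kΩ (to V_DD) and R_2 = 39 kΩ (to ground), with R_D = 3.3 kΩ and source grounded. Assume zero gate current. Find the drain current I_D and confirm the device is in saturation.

V_G = V_DD·R_2/(R_1+R_2) = 18×39/309 = 2.27 V. With the source grounded, V_GS = V_G = 2.27 V.
Assume saturation: I_D = (k_n/2)(V_GS − V_t)² = (1.1/2)×(2.27 − 1.3)² = 0.55×0.972² = 0.519 mA.
V_DS = V_DD − I_D·R_D = 18 − 0.519×3.3 = 16.3 V.
Saturation requires V_DS ≥ V_GS − V_t = 0.972 V; 16.3 ≥ 0.972 ✓.

I_D ≈ 0.52 mA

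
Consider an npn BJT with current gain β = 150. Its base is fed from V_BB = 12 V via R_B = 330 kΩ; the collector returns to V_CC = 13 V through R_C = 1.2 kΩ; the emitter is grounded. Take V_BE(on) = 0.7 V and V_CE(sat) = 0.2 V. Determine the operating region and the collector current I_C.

active; I_C ≈ 5.1 mA

Assume active. Base-emitter loop: I_B = (V_BB − V_BE)/R_B = (12 − 0.7)/330 = 0.0342 mA.
I_C = β·I_B = 150×0.0342 = 5.14 mA.
V_CE = V_CC − I_C·R_C = 13 − 5.14×1.2 = 6.84 V > V_CE(sat), so the active-region assumption holds.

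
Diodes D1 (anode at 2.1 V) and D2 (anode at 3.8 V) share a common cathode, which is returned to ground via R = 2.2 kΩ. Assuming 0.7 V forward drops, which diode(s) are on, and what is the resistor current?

Assume both conduct. Then node N would need to be at both 2.1−0.7 = 1.4 V and 3.8−0.7 = 3.1 V, which is impossible.
Assume only D2 conducts: V_N = 3.8 − 0.7 = 3.1 V, so I_R = 3.1/2.2 = 1.41 mA.
Check D1: its anode-to-cathode voltage is 2.1 − 3.1 = -1 V < 0.7 V, so it is off. The assumption is consistent.

Only D2 conducts; I_R ≈ 1.4 mA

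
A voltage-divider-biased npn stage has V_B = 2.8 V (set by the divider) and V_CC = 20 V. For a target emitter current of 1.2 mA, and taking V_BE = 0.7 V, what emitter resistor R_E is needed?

R_E ≈ 1.7 kΩ

V_E = V_B − V_BE = 2.8 − 0.7 = 2.1 V.
R_E = V_E / I_E = 2.1 / 1.2 = 1.75 kΩ.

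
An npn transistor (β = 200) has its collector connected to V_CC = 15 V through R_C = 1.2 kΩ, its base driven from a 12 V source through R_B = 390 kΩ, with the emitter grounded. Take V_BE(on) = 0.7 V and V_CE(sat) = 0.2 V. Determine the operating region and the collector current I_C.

active; I_C ≈ 5.8 mA

Assume active. Base-emitter loop: I_B = (V_BB − V_BE)/R_B = (12 − 0.7)/390 = 0.029 mA.
I_C = β·I_B = 200×0.029 = 5.79 mA.
V_CE = V_CC − I_C·R_C = 15 − 5.79×1.2 = 8.05 V > V_CE(sat), so the active-region assumption holds.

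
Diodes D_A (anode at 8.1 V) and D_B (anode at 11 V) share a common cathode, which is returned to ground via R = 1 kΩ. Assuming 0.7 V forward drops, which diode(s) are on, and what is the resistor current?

Only D_B conducts; I_R ≈ 10 mA

Assume both conduct. Then node N would need to be at both 8.1−0.7 = 7.4 V and 11−0.7 = 10.3 V, which is impossible.
Assume only D_B conducts: V_N = 11 − 0.7 = 10.3 V, so I_R = 10.3/1 = 10.3 mA.
Check D_A: its anode-to-cathode voltage is 8.1 − 10.3 = -2.2 V < 0.7 V, so it is off. The assumption is consistent.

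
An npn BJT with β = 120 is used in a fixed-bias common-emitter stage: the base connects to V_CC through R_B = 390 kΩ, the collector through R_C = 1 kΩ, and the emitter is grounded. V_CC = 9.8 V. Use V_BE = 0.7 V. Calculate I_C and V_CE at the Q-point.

I_C ≈ 2.8 mA, V_CE ≈ 7 V

Base loop: V_CC = I_B·R_B + V_BE, so I_B = (9.8 − 0.7)/390 kΩ = 0.0233 mA.
In the active region I_C = β·I_B = 120 × 0.0233 = 2.8 mA.
Collector loop: V_CE = V_CC − I_C·R_C = 9.8 − 2.8×1 = 7 V.
Since V_CE = 7 V > V_CE(sat) ≈ 0.2 V, the transistor is in the active region as assumed.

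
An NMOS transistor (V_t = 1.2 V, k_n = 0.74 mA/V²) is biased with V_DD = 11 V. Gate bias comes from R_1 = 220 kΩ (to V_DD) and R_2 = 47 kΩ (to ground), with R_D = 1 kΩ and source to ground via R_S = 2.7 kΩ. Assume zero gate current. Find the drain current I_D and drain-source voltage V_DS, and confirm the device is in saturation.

I_D ≈ 0.09 mA, V_DS ≈ 11 V

V_G = V_DD·R_2/(R_1+R_2) = 11×47/267 = 1.94 V.
Assume saturation: I_D = (k_n/2)(V_GS − V_t)² with V_GS = V_G − I_D·R_S = 1.94 − 2.7·I_D.
Substituting gives 2.7·I_D² − 2.47·I_D + 0.201 = 0, with roots I_D = 0.09 or 0.826 mA.
The root I_D = 0.826 mA gives V_GS = -0.294 V ≤ V_t, so take I_D = 0.09 mA.
Then V_GS = 1.69 V and V_DS = V_DD − I_D(R_D+R_S) = 11 − 0.09×3.7 = 10.7 V.
Saturation requires V_DS ≥ V_GS − V_t = 0.493 V; 10.7 ≥ 0.493 ✓.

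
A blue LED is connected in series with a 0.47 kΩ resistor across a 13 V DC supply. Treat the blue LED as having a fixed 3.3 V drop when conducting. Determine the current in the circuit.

KVL around the loop: 13 = V_D + I·R = 3.3 + I × 0.47 kΩ.
So I = (13 − 3.3) / 0.47 kΩ = 9.7 / 0.47 = 20.6 mA.

I ≈ 21 mA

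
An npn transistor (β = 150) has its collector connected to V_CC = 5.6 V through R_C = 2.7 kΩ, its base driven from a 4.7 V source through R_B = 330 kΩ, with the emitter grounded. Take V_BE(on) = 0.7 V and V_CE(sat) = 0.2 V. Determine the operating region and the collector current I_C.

Assume active. Base-emitter loop: I_B = (V_BB − V_BE)/R_B = (4.7 − 0.7)/330 = 0.0121 mA.
I_C = β·I_B = 150×0.0121 = 1.82 mA.
V_CE = V_CC − I_C·R_C = 5.6 − 1.82×2.7 = 0.691 V > V_CE(sat), so the active-region assumption holds.

active; I_C ≈ 1.8 mA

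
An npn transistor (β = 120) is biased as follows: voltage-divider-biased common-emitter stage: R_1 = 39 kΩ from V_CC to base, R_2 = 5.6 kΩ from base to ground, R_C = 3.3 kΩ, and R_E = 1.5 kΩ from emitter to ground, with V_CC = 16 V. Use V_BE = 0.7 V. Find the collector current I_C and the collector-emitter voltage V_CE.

Thevenize the base divider: V_Th = V_CC·R_2/(R_1+R_2) = 16×5.6/44.6 = 2.01 V, R_Th = R_1‖R_2 = 4.9 kΩ.
Base-emitter loop: V_Th = I_B·R_Th + V_BE + (β+1)I_B·R_E, so I_B = (2.01 − 0.7) / (4.9 + 121×1.5) = 0.00702 mA.
I_C = β·I_B = 120×0.00702 = 0.843 mA, and I_E = (β+1)I_B = 0.85 mA.
V_CE = V_CC − I_C·R_C − I_E·R_E = 16 − 0.843×3.3 − 0.85×1.5 = 11.9 V.
V_CE = 11.9 V > 0.2 V confirms active-region operation.

I_C ≈ 0.84 mA, V_CE ≈ 12 V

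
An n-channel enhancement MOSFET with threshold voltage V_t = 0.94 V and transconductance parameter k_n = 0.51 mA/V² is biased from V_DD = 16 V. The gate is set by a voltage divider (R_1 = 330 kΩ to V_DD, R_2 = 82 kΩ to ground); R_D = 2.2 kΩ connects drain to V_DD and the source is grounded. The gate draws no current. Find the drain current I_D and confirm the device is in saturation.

I_D ≈ 1.3 mA

V_G = V_DD·R_2/(R_1+R_2) = 16×82/412 = 3.18 V. With the source grounded, V_GS = V_G = 3.18 V.
Assume saturation: I_D = (k_n/2)(V_GS − V_t)² = (0.51/2)×(3.18 − 0.94)² = 0.255×2.24² = 1.28 mA.
V_DS = V_DD − I_D·R_D = 16 − 1.28×2.2 = 13.2 V.
Saturation requires V_DS ≥ V_GS − V_t = 2.24 V; 13.2 ≥ 2.24 ✓.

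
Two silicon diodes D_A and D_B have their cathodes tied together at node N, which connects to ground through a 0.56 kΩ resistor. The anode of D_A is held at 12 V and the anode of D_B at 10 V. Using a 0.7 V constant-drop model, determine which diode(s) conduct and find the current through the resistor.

Only D_A conducts; I_R ≈ 20 mA

Assume both conduct. Then node N would need to be at both 12−0.7 = 11.3 V and 10−0.7 = 9.3 V, which is impossible.
Assume only D_A conducts: V_N = 12 − 0.7 = 11.3 V, so I_R = 11.3/0.56 = 20.2 mA.
Check D_B: its anode-to-cathode voltage is 10 − 11.3 = -1.3 V < 0.7 V, so it is off. The assumption is consistent.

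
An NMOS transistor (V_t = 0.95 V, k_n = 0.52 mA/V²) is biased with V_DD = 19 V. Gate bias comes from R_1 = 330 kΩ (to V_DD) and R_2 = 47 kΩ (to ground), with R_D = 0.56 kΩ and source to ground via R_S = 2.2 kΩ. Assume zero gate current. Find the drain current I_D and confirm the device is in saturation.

V_G = V_DD·R_2/(R_1+R_2) = 19×47/377 = 2.37 V.
Assume saturation: I_D = (k_n/2)(V_GS − V_t)² with V_GS = V_G − I_D·R_S = 2.37 − 2.2·I_D.
Substituting gives 1.26·I_D² − 2.62·I_D + 0.523 = 0, with roots I_D = 0.223 or 1.86 mA.
The root I_D = 1.86 mA gives V_GS = -1.73 V ≤ V_t, so take I_D = 0.223 mA.
Then V_GS = 1.88 V and V_DS = V_DD − I_D(R_D+R_S) = 19 − 0.223×2.76 = 18.4 V.
Saturation requires V_DS ≥ V_GS − V_t = 0.927 V; 18.4 ≥ 0.927 ✓.

I_D ≈ 0.22 mA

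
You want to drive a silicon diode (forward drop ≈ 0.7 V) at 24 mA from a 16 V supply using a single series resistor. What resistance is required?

R ≈ 0.64 kΩ

The resistor drops V_S − V_D = 16 − 0.7 = 15.3 V at 24 mA.
R = 15.3 V / 24 mA = 0.638 kΩ.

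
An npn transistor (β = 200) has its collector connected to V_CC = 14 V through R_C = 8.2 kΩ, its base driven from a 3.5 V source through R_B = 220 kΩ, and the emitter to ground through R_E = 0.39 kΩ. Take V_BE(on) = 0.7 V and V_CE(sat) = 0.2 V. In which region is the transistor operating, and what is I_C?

Assume active: I_B = (3.5 − 0.7)/(220 + 201×0.39) = 0.00938 mA, I_C = β·I_B = 1.88 mA.
Then V_CE = 14 − 1.88×8.2 − 1.89×0.39 = -2.12 V < 0.2 V — the active assumption fails.
Re-solve with V_CE = 0.2 V. KCL at the emitter: V_E/R_E = (V_BB−0.7−V_E)/R_B + (V_CC−0.2−V_E)/R_C, giving V_E = 0.63 V.
I_C = (V_CC − 0.2 − V_E)/R_C = (13.8 − 0.63)/8.2 = 1.61 mA.
Check: I_B = (2.8 − 0.63)/220 = 0.00986 mA, and β·I_B = 1.97 mA > I_C, confirming saturation.

saturation; I_C ≈ 1.6 mA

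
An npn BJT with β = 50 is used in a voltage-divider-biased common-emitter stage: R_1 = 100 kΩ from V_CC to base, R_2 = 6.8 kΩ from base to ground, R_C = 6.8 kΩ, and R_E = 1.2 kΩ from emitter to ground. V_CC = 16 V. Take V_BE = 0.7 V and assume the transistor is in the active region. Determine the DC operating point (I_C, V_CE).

Thevenize the base divider: V_Th = V_CC·R_2/(R_1+R_2) = 16×6.8/107 = 1.02 V, R_Th = R_1‖R_2 = 6.37 kΩ.
Base-emitter loop: V_Th = I_B·R_Th + V_BE + (β+1)I_B·R_E, so I_B = (1.02 − 0.7) / (6.37 + 51×1.2) = 0.00472 mA.
I_C = β·I_B = 50×0.00472 = 0.236 mA, and I_E = (β+1)I_B = 0.241 mA.
V_CE = V_CC − I_C·R_C − I_E·R_E = 16 − 0.236×6.8 − 0.241×1.2 = 14.1 V.
V_CE = 14.1 V > 0.2 V confirms active-region operation.

I_C ≈ 0.24 mA, V_CE ≈ 14 V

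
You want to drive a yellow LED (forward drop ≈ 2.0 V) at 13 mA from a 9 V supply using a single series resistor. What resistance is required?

R ≈ 0.54 kΩ

The resistor drops V_S − V_D = 9 − 2.0 = 7 V at 13 mA.
R = 7 V / 13 mA = 0.538 kΩ.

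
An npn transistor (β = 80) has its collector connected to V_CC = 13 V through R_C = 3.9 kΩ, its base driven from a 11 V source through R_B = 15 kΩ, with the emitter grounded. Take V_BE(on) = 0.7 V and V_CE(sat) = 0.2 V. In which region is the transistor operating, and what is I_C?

saturation; I_C ≈ 3.3 mA

Assume active: I_B = (11 − 0.7)/15 = 0.687 mA, giving I_C = β·I_B = 54.9 mA.
But then V_CE = 13 − 54.9×3.9 = -201 V < V_CE(sat) = 0.2 V — impossible in the active region.
So the transistor is saturated. With V_CE = 0.2 V, I_C = (V_CC − 0.2)/R_C = 12.8/3.9 = 3.28 mA.
Check: β·I_B = 54.9 mA > I_C = 3.28 mA, confirming saturation.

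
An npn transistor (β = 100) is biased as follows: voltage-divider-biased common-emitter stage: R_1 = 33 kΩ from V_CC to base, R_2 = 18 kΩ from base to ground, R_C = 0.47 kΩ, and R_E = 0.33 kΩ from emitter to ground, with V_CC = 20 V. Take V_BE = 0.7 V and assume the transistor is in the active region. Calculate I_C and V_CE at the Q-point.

Thevenize the base divider: V_Th = V_CC·R_2/(R_1+R_2) = 20×18/51 = 7.06 V, R_Th = R_1‖R_2 = 11.6 kΩ.
Base-emitter loop: V_Th = I_B·R_Th + V_BE + (β+1)I_B·R_E, so I_B = (7.06 − 0.7) / (11.6 + 101×0.33) = 0.141 mA.
I_C = β·I_B = 100×0.141 = 14.1 mA, and I_E = (β+1)I_B = 14.3 mA.
V_CE = V_CC − I_C·R_C − I_E·R_E = 20 − 14.1×0.47 − 14.3×0.33 = 8.64 V.
V_CE = 8.64 V > 0.2 V confirms active-region operation.

I_C ≈ 14 mA, V_CE ≈ 8.6 V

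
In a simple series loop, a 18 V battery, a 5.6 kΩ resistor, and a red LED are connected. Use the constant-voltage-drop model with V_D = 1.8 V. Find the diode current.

I ≈ 2.9 mA

KVL around the loop: 18 = V_D + I·R = 1.8 + I × 5.6 kΩ.
So I = (18 − 1.8) / 5.6 kΩ = 16.2 / 5.6 = 2.89 mA.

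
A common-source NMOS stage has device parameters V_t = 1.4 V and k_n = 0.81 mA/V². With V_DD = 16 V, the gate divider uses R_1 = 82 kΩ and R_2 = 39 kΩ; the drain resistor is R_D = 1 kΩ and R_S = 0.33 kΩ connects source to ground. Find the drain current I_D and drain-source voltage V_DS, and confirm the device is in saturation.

I_D ≈ 3.1 mA, V_DS ≈ 12 V

V_G = V_DD·R_2/(R_1+R_2) = 16×39/121 = 5.16 V.
Assume saturation: I_D = (k_n/2)(V_GS − V_t)² with V_GS = V_G − I_D·R_S = 5.16 − 0.33·I_D.
Substituting gives 0.0441·I_D² − 2·I_D + 5.72 = 0, with roots I_D = 3.06 or 42.4 mA.
The root I_D = 42.4 mA gives V_GS = -8.83 V ≤ V_t, so take I_D = 3.06 mA.
Then V_GS = 4.15 V and V_DS = V_DD − I_D(R_D+R_S) = 16 − 3.06×1.33 = 11.9 V.
Saturation requires V_DS ≥ V_GS − V_t = 2.75 V; 11.9 ≥ 2.75 ✓.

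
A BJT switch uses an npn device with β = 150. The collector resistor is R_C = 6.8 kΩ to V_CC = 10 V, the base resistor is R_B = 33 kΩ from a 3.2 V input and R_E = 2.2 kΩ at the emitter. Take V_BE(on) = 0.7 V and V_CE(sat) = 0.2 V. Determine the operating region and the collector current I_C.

active; I_C ≈ 1 mA

Assume active. Base-emitter loop: I_B = (V_BB − V_BE)/(R_B + (β+1)R_E) = (3.2 − 0.7)/(33 + 151×2.2) = 0.00685 mA.
I_C = β·I_B = 150×0.00685 = 1.03 mA.
V_CE = V_CC − I_C·R_C − I_E·R_E = 10 − 1.03×6.8 − 1.03×2.2 = 0.743 V > V_CE(sat), so the active-region assumption holds.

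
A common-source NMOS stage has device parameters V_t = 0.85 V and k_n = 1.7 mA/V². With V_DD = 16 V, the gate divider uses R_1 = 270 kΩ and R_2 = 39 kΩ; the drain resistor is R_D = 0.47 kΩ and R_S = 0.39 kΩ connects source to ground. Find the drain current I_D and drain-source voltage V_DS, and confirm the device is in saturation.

I_D ≈ 0.69 mA, V_DS ≈ 15 V

V_G = V_DD·R_2/(R_1+R_2) = 16×39/309 = 2.02 V.
Assume saturation: I_D = (k_n/2)(V_GS − V_t)² with V_GS = V_G − I_D·R_S = 2.02 − 0.39·I_D.
Substituting gives 0.129·I_D² − 1.78·I_D + 1.16 = 0, with roots I_D = 0.689 or 13 mA.
The root I_D = 13 mA gives V_GS = -3.07 V ≤ V_t, so take I_D = 0.689 mA.
Then V_GS = 1.75 V and V_DS = V_DD − I_D(R_D+R_S) = 16 − 0.689×0.86 = 15.4 V.
Saturation requires V_DS ≥ V_GS − V_t = 0.901 V; 15.4 ≥ 0.901 ✓.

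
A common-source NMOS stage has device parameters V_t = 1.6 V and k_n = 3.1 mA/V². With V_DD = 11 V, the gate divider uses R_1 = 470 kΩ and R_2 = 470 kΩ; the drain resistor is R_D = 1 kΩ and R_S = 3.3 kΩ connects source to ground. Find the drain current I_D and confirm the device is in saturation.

I_D ≈ 0.95 mA

V_G = V_DD·R_2/(R_1+R_2) = 11×470/940 = 5.5 V.
Assume saturation: I_D = (k_n/2)(V_GS − V_t)² with V_GS = V_G − I_D·R_S = 5.5 − 3.3·I_D.
Substituting gives 16.9·I_D² − 40.9·I_D + 23.6 = 0, with roots I_D = 0.945 or 1.48 mA.
The root I_D = 1.48 mA gives V_GS = 0.624 V ≤ V_t, so take I_D = 0.945 mA.
Then V_GS = 2.38 V and V_DS = V_DD − I_D(R_D+R_S) = 11 − 0.945×4.3 = 6.94 V.
Saturation requires V_DS ≥ V_GS − V_t = 0.781 V; 6.94 ≥ 0.781 ✓.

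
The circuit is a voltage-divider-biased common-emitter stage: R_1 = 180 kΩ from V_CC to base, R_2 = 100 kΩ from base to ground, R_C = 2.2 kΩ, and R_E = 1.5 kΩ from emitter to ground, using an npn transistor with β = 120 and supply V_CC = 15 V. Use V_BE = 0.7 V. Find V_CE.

Thevenize the base divider: V_Th = V_CC·R_2/(R_1+R_2) = 15×100/280 = 5.36 V, R_Th = R_1‖R_2 = 64.3 kΩ.
Base-emitter loop: V_Th = I_B·R_Th + V_BE + (β+1)I_B·R_E, so I_B = (5.36 − 0.7) / (64.3 + 121×1.5) = 0.0189 mA.
I_C = β·I_B = 120×0.0189 = 2.27 mA, and I_E = (β+1)I_B = 2.29 mA.
V_CE = V_CC − I_C·R_C − I_E·R_E = 15 − 2.27×2.2 − 2.29×1.5 = 6.56 V.
V_CE = 6.56 V > 0.2 V confirms active-region operation.

V_CE ≈ 6.6 V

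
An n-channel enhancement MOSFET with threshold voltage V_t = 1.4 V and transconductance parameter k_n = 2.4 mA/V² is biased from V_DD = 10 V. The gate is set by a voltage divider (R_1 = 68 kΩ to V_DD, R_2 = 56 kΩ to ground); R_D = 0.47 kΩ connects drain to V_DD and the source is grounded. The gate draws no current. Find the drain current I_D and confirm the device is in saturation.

I_D ≈ 12 mA

V_G = V_DD·R_2/(R_1+R_2) = 10×56/124 = 4.52 V. With the source grounded, V_GS = V_G = 4.52 V.
Assume saturation: I_D = (k_n/2)(V_GS − V_t)² = (2.4/2)×(4.52 − 1.4)² = 1.2×3.12² = 11.7 mA.
V_DS = V_DD − I_D·R_D = 10 − 11.7×0.47 = 4.52 V.
Saturation requires V_DS ≥ V_GS − V_t = 3.12 V; 4.52 ≥ 3.12 ✓.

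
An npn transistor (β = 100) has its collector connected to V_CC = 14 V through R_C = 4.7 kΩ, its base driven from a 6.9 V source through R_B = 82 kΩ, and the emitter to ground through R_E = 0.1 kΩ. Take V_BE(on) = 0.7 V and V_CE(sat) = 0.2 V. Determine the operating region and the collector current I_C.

saturation; I_C ≈ 2.9 mA

Assume active: I_B = (6.9 − 0.7)/(82 + 101×0.1) = 0.0673 mA, I_C = β·I_B = 6.73 mA.
Then V_CE = 14 − 6.73×4.7 − 6.8×0.1 = -18.3 V < 0.2 V — the active assumption fails.
Re-solve with V_CE = 0.2 V. KCL at the emitter: V_E/R_E = (V_BB−0.7−V_E)/R_B + (V_CC−0.2−V_E)/R_C, giving V_E = 0.295 V.
I_C = (V_CC − 0.2 − V_E)/R_C = (13.8 − 0.295)/4.7 = 2.87 mA.
Check: I_B = (6.2 − 0.295)/82 = 0.072 mA, and β·I_B = 7.2 mA > I_C, confirming saturation.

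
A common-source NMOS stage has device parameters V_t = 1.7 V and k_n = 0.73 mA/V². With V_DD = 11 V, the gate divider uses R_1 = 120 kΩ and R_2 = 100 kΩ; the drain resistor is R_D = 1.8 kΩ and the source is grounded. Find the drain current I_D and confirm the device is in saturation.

I_D ≈ 4 mA

V_G = V_DD·R_2/(R_1+R_2) = 11×100/220 = 5 V. With the source grounded, V_GS = V_G = 5 V.
Assume saturation: I_D = (k_n/2)(V_GS − V_t)² = (0.73/2)×(5 − 1.7)² = 0.365×3.3² = 3.97 mA.
V_DS = V_DD − I_D·R_D = 11 − 3.97×1.8 = 3.85 V.
Saturation requires V_DS ≥ V_GS − V_t = 3.3 V; 3.85 ≥ 3.3 ✓.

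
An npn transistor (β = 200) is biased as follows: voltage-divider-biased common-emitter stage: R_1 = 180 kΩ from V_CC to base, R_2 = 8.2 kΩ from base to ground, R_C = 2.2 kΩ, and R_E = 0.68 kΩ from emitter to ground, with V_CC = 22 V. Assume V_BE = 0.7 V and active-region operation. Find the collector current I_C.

I_C ≈ 0.36 mA

Thevenize the base divider: V_Th = V_CC·R_2/(R_1+R_2) = 22×8.2/188 = 0.959 V, R_Th = R_1‖R_2 = 7.84 kΩ.
Base-emitter loop: V_Th = I_B·R_Th + V_BE + (β+1)I_B·R_E, so I_B = (0.959 − 0.7) / (7.84 + 201×0.68) = 0.00179 mA.
I_C = β·I_B = 200×0.00179 = 0.358 mA, and I_E = (β+1)I_B = 0.36 mA.
V_CE = V_CC − I_C·R_C − I_E·R_E = 22 − 0.358×2.2 − 0.36×0.68 = 21 V.
V_CE = 21 V > 0.2 V confirms active-region operation.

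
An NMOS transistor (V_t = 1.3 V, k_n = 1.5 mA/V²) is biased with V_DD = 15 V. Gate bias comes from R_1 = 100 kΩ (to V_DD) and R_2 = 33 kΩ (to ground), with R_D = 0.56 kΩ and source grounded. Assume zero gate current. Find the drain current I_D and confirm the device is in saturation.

I_D ≈ 4.4 mA

V_G = V_DD·R_2/(R_1+R_2) = 15×33/133 = 3.72 V. With the source grounded, V_GS = V_G = 3.72 V.
Assume saturation: I_D = (k_n/2)(V_GS − V_t)² = (1.5/2)×(3.72 − 1.3)² = 0.75×2.42² = 4.4 mA.
V_DS = V_DD − I_D·R_D = 15 − 4.4×0.56 = 12.5 V.
Saturation requires V_DS ≥ V_GS − V_t = 2.42 V; 12.5 ≥ 2.42 ✓.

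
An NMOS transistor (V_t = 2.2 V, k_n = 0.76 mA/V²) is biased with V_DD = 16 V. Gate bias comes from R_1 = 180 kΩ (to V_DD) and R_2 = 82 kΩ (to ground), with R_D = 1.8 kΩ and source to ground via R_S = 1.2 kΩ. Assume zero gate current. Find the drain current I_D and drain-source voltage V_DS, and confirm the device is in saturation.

V_G = V_DD·R_2/(R_1+R_2) = 16×82/262 = 5.01 V.
Assume saturation: I_D = (k_n/2)(V_GS − V_t)² with V_GS = V_G − I_D·R_S = 5.01 − 1.2·I_D.
Substituting gives 0.547·I_D² − 3.56·I_D + 3 = 0, with roots I_D = 0.993 or 5.51 mA.
The root I_D = 5.51 mA gives V_GS = -1.61 V ≤ V_t, so take I_D = 0.993 mA.
Then V_GS = 3.82 V and V_DS = V_DD − I_D(R_D+R_S) = 16 − 0.993×3 = 13 V.
Saturation requires V_DS ≥ V_GS − V_t = 1.62 V; 13 ≥ 1.62 ✓.

I_D ≈ 0.99 mA, V_DS ≈ 13 V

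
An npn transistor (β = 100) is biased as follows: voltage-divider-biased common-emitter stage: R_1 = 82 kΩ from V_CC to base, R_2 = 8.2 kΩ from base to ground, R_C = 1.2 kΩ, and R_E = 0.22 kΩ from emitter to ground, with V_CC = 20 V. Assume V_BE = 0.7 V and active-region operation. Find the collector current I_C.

Thevenize the base divider: V_Th = V_CC·R_2/(R_1+R_2) = 20×8.2/90.2 = 1.82 V, R_Th = R_1‖R_2 = 7.45 kΩ.
Base-emitter loop: V_Th = I_B·R_Th + V_BE + (β+1)I_B·R_E, so I_B = (1.82 − 0.7) / (7.45 + 101×0.22) = 0.0377 mA.
I_C = β·I_B = 100×0.0377 = 3.77 mA, and I_E = (β+1)I_B = 3.81 mA.
V_CE = V_CC − I_C·R_C − I_E·R_E = 20 − 3.77×1.2 − 3.81×0.22 = 14.6 V.
V_CE = 14.6 V > 0.2 V confirms active-region operation.

I_C ≈ 3.8 mA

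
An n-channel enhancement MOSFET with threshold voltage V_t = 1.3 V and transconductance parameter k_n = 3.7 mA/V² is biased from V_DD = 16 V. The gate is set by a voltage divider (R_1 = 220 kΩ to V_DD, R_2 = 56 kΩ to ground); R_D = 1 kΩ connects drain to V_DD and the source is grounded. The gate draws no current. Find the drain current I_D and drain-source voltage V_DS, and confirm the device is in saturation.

V_G = V_DD·R_2/(R_1+R_2) = 16×56/276 = 3.25 V. With the source grounded, V_GS = V_G = 3.25 V.
Assume saturation: I_D = (k_n/2)(V_GS − V_t)² = (3.7/2)×(3.25 − 1.3)² = 1.85×1.95² = 7.01 mA.
V_DS = V_DD − I_D·R_D = 16 − 7.01×1 = 8.99 V.
Saturation requires V_DS ≥ V_GS − V_t = 1.95 V; 8.99 ≥ 1.95 ✓.

I_D ≈ 7 mA, V_DS ≈ 9 V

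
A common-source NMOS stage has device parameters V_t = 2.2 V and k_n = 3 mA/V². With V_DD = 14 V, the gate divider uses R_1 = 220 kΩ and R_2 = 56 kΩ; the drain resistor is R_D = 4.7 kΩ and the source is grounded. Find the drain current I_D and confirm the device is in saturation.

V_G = V_DD·R_2/(R_1+R_2) = 14×56/276 = 2.84 V. With the source grounded, V_GS = V_G = 2.84 V.
Assume saturation: I_D = (k_n/2)(V_GS − V_t)² = (3/2)×(2.84 − 2.2)² = 1.5×0.641² = 0.616 mA.
V_DS = V_DD − I_D·R_D = 14 − 0.616×4.7 = 11.1 V.
Saturation requires V_DS ≥ V_GS − V_t = 0.641 V; 11.1 ≥ 0.641 ✓.

I_D ≈ 0.62 mA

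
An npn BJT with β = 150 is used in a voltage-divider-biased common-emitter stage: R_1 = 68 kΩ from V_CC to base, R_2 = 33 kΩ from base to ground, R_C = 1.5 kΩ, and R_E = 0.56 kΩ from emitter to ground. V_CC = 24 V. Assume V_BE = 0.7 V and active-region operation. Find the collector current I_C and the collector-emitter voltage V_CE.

I_C ≈ 10 mA, V_CE ≈ 3.3 V

Thevenize the base divider: V_Th = V_CC·R_2/(R_1+R_2) = 24×33/101 = 7.84 V, R_Th = R_1‖R_2 = 22.2 kΩ.
Base-emitter loop: V_Th = I_B·R_Th + V_BE + (β+1)I_B·R_E, so I_B = (7.84 − 0.7) / (22.2 + 151×0.56) = 0.0669 mA.
I_C = β·I_B = 150×0.0669 = 10 mA, and I_E = (β+1)I_B = 10.1 mA.
V_CE = V_CC − I_C·R_C − I_E·R_E = 24 − 10×1.5 − 10.1×0.56 = 3.3 V.
V_CE = 3.3 V > 0.2 V confirms active-region operation.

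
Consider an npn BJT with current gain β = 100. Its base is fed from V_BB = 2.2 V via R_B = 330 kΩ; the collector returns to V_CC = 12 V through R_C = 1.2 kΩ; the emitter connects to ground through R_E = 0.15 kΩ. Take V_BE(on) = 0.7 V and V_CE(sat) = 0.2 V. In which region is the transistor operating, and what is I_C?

active; I_C ≈ 0.43 mA

Assume active. Base-emitter loop: I_B = (V_BB − V_BE)/(R_B + (β+1)R_E) = (2.2 − 0.7)/(330 + 101×0.15) = 0.00435 mA.
I_C = β·I_B = 100×0.00435 = 0.435 mA.
V_CE = V_CC − I_C·R_C − I_E·R_E = 12 − 0.435×1.2 − 0.439×0.15 = 11.4 V > V_CE(sat), so the active-region assumption holds.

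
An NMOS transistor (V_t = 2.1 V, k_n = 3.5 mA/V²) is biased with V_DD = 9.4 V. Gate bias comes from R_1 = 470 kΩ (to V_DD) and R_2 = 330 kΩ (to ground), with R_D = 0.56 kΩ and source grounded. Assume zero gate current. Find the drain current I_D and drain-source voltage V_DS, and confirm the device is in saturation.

I_D ≈ 5.5 mA, V_DS ≈ 6.3 V

V_G = V_DD·R_2/(R_1+R_2) = 9.4×330/800 = 3.88 V. With the source grounded, V_GS = V_G = 3.88 V.
Assume saturation: I_D = (k_n/2)(V_GS − V_t)² = (3.5/2)×(3.88 − 2.1)² = 1.75×1.78² = 5.53 mA.
V_DS = V_DD − I_D·R_D = 9.4 − 5.53×0.56 = 6.3 V.
Saturation requires V_DS ≥ V_GS − V_t = 1.78 V; 6.3 ≥ 1.78 ✓.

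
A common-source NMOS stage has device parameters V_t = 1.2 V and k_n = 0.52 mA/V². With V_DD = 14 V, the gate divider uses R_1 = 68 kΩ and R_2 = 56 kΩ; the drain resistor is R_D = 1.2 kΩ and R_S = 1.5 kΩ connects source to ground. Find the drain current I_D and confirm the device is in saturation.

V_G = V_DD·R_2/(R_1+R_2) = 14×56/124 = 6.32 V.
Assume saturation: I_D = (k_n/2)(V_GS − V_t)² with V_GS = V_G − I_D·R_S = 6.32 − 1.5·I_D.
Substituting gives 0.585·I_D² − 5·I_D + 6.82 = 0, with roots I_D = 1.71 or 6.83 mA.
The root I_D = 6.83 mA gives V_GS = -3.93 V ≤ V_t, so take I_D = 1.71 mA.
Then V_GS = 3.76 V and V_DS = V_DD − I_D(R_D+R_S) = 14 − 1.71×2.7 = 9.39 V.
Saturation requires V_DS ≥ V_GS − V_t = 2.56 V; 9.39 ≥ 2.56 ✓.

I_D ≈ 1.7 mA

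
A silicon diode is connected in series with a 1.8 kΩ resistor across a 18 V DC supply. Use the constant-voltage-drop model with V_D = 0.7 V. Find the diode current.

I ≈ 9.6 mA

KVL around the loop: 18 = V_D + I·R = 0.7 + I × 1.8 kΩ.
So I = (18 − 0.7) / 1.8 kΩ = 17.3 / 1.8 = 9.61 mA.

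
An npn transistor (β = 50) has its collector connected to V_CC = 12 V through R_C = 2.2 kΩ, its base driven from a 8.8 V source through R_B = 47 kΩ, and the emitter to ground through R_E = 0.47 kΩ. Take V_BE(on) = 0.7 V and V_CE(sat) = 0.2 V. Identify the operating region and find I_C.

saturation; I_C ≈ 4.4 mA

Assume active: I_B = (8.8 − 0.7)/(47 + 51×0.47) = 0.114 mA, I_C = β·I_B = 5.71 mA.
Then V_CE = 12 − 5.71×2.2 − 5.82×0.47 = -3.29 V < 0.2 V — the active assumption fails.
Re-solve with V_CE = 0.2 V. KCL at the emitter: V_E/R_E = (V_BB−0.7−V_E)/R_B + (V_CC−0.2−V_E)/R_C, giving V_E = 2.13 V.
I_C = (V_CC − 0.2 − V_E)/R_C = (11.8 − 2.13)/2.2 = 4.4 mA.
Check: I_B = (8.1 − 2.13)/47 = 0.127 mA, and β·I_B = 6.35 mA > I_C, confirming saturation.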